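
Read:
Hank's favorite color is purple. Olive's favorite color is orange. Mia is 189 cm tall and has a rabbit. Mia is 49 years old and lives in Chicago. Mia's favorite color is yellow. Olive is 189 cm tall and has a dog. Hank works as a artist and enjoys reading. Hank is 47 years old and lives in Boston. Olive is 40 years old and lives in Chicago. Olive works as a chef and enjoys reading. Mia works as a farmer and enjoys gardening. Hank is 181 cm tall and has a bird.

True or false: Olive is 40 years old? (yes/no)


Olive is actually 40. yes

yes


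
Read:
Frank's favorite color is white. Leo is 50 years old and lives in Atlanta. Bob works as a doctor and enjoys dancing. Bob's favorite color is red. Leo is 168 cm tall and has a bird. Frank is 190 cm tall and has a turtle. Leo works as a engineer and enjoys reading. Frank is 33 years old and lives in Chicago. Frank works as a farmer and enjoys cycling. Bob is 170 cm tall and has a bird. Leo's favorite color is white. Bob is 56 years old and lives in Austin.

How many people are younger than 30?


Filter: 0

0


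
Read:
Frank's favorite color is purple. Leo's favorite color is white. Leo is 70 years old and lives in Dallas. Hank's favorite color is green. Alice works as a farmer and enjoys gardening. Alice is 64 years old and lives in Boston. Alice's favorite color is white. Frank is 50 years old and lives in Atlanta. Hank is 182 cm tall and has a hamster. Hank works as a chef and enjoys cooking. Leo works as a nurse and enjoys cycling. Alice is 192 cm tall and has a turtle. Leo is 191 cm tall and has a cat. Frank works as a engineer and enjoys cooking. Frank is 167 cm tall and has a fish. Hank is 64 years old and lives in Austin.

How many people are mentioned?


People: Frank, Hank, Alice, Leo. Count = 4

4


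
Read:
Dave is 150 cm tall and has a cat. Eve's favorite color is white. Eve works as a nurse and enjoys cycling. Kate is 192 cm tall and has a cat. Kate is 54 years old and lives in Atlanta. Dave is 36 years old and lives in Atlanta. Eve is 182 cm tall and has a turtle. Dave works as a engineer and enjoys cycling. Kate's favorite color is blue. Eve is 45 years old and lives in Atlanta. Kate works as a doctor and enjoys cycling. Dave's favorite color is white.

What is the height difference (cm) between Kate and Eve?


|192 - 182| = 10

10


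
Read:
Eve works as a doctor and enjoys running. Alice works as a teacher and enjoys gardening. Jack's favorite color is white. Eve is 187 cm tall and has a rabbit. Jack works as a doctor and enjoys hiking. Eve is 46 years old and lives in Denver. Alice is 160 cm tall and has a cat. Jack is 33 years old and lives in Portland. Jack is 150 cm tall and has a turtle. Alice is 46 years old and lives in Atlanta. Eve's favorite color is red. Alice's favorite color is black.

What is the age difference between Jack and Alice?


|33 - 46| = 13

13


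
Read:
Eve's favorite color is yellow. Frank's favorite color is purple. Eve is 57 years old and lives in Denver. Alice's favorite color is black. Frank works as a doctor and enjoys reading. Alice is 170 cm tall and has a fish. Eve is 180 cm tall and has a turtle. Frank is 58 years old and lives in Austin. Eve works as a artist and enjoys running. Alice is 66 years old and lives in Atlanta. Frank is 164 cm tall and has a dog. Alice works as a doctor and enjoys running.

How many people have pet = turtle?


Count: 1

1


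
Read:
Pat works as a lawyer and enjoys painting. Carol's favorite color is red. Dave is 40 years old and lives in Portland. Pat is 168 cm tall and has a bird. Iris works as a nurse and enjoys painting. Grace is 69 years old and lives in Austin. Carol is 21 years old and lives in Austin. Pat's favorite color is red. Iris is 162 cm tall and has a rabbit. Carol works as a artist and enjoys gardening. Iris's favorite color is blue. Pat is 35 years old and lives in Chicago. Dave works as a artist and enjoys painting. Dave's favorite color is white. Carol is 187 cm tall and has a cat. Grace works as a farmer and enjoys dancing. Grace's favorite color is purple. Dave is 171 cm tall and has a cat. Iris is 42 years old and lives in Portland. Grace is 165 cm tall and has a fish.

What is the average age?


Sum=207, n=5, avg=41.4

41.4


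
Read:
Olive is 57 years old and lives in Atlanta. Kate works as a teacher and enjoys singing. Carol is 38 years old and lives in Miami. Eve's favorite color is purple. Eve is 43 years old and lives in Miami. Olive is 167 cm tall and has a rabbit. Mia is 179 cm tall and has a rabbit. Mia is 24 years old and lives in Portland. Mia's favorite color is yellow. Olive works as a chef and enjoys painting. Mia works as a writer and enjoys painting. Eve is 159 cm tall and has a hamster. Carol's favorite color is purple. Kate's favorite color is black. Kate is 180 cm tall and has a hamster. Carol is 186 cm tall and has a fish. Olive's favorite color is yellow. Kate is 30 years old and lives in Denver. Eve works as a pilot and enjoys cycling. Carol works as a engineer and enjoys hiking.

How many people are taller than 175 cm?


Taller than 175: 3

3


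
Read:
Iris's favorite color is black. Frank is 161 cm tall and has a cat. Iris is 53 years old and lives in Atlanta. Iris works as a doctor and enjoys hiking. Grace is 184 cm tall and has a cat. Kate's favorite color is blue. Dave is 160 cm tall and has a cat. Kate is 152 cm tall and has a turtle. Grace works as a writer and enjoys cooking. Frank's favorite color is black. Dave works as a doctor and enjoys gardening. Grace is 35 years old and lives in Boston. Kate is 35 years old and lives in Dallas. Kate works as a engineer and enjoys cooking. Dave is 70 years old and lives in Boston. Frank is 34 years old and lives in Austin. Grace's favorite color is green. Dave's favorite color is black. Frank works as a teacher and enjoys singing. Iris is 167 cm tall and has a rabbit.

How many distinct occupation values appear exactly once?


Unique occupation values: 3

3


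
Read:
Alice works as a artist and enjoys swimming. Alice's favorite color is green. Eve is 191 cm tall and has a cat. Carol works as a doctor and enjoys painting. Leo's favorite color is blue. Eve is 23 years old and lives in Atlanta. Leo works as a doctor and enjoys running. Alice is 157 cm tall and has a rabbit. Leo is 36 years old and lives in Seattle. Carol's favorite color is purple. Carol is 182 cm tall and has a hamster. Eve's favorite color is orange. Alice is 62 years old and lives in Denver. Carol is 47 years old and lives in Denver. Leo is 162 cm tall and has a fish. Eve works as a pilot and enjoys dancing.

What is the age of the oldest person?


Oldest: Alice at 62

62


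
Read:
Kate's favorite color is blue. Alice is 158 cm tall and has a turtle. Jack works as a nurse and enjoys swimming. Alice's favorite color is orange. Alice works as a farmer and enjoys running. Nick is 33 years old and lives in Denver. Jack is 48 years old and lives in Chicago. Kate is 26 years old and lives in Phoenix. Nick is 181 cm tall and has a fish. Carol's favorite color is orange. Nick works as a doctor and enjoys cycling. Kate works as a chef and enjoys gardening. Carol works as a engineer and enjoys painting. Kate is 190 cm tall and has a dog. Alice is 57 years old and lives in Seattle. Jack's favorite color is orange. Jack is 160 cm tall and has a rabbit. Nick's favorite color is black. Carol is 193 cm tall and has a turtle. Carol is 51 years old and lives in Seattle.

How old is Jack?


Jack is 48 years old

48


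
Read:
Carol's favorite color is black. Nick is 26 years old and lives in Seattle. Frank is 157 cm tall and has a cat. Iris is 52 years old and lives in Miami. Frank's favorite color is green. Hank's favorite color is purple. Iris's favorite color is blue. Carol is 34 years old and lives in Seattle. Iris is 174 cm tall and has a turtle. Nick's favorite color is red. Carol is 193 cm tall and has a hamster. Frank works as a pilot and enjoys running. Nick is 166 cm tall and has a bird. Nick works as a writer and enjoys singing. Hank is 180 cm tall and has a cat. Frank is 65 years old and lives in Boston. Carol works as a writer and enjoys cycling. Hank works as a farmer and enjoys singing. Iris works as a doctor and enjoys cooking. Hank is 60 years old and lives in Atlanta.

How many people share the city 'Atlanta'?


Count: 1

1


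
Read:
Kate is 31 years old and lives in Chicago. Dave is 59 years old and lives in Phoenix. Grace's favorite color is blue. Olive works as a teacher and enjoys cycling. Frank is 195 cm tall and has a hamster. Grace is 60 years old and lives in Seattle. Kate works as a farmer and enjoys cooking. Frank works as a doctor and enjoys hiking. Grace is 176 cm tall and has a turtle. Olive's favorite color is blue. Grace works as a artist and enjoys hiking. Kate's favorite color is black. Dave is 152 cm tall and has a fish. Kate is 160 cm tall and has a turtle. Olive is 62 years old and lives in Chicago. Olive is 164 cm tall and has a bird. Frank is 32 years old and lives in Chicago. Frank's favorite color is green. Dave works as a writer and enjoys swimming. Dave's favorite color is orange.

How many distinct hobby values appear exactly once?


Unique hobby values: 3

3


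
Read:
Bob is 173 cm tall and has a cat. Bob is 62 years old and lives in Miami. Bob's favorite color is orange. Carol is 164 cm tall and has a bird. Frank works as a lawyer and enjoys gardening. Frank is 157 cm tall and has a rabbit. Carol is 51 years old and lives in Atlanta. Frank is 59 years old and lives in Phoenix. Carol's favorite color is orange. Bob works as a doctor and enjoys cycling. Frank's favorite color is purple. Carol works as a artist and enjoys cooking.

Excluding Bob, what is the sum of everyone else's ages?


Sum (excluding Bob): 110

110


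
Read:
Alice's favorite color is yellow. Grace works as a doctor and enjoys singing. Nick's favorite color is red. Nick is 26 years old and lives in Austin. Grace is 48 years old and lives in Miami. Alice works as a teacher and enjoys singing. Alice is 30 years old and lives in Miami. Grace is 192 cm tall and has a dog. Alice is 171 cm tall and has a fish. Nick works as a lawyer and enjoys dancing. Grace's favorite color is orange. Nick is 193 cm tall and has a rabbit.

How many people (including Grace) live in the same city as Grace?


Grace lives in Miami. Count = 2

2


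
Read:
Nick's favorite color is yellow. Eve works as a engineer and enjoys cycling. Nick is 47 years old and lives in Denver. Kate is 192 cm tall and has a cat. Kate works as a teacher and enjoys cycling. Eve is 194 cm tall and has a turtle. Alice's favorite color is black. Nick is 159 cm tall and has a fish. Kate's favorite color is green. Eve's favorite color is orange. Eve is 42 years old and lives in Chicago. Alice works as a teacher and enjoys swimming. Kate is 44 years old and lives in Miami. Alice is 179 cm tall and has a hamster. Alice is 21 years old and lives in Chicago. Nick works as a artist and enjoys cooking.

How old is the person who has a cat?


Person with cat is Kate, age 44

44


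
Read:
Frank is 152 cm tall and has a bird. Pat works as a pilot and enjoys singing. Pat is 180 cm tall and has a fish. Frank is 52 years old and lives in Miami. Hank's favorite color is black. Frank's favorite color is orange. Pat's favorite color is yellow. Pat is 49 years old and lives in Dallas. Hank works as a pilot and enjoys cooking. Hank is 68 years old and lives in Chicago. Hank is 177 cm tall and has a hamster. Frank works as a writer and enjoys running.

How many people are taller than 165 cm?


Taller than 165: 2

2


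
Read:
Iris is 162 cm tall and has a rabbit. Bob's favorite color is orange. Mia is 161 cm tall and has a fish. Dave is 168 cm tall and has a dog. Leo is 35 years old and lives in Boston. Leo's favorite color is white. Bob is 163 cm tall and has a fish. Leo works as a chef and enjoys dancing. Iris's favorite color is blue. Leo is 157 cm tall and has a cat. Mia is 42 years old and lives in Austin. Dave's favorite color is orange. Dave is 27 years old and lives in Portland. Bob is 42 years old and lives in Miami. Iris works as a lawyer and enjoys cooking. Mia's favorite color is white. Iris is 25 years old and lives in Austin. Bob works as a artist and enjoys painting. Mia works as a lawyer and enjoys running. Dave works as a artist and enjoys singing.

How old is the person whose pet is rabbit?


Person with pet=rabbit is Iris, age 25

25


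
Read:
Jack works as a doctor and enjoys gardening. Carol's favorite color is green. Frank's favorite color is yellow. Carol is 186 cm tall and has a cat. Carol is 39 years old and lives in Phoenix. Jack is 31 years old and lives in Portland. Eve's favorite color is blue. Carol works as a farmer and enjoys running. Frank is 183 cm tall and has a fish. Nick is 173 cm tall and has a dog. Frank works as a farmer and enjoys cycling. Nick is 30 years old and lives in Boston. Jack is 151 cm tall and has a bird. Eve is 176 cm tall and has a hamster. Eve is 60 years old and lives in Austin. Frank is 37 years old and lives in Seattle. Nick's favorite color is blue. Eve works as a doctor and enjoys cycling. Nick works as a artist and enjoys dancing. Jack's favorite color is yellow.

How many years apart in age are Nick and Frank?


30 vs 37, diff = 7

7


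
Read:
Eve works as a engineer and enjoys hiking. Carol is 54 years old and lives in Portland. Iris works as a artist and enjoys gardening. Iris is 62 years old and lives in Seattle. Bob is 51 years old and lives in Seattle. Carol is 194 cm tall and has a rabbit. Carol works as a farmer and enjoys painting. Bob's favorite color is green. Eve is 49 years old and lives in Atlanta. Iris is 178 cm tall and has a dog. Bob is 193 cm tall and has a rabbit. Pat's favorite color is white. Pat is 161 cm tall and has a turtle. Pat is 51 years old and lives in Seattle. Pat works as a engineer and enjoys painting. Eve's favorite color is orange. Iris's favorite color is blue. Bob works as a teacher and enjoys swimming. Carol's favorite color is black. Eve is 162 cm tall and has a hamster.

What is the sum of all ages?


62+51+54+49+51 = 267

267


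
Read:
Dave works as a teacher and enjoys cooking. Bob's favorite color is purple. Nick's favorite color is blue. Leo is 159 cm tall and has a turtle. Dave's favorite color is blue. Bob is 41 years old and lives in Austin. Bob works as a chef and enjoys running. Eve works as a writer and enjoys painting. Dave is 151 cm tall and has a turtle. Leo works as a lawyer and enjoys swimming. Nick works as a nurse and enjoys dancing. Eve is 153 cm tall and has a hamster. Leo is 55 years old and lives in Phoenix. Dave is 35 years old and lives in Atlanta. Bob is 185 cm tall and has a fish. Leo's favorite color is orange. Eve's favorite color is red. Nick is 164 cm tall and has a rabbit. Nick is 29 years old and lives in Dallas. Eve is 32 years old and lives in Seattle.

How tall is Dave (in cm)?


Dave is 151 cm tall

151


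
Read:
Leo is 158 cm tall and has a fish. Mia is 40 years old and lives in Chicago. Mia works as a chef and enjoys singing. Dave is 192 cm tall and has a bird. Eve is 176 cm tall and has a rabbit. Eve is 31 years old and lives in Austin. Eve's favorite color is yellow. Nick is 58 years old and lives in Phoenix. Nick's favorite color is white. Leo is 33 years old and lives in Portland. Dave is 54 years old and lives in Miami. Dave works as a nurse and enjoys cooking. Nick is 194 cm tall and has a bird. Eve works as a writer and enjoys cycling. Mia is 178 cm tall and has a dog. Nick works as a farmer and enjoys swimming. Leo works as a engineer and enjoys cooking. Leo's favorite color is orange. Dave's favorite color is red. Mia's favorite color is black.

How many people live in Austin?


Count in Austin: 1

1


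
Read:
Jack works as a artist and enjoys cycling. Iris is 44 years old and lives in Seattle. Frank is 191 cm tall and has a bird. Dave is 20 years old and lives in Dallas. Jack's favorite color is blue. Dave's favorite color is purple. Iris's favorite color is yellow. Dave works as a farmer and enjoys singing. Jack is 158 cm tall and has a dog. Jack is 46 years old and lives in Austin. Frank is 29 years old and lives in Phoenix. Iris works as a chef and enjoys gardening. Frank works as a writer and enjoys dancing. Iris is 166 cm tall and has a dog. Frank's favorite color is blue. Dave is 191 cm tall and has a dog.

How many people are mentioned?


People: Frank, Jack, Iris, Dave. Count = 4

4


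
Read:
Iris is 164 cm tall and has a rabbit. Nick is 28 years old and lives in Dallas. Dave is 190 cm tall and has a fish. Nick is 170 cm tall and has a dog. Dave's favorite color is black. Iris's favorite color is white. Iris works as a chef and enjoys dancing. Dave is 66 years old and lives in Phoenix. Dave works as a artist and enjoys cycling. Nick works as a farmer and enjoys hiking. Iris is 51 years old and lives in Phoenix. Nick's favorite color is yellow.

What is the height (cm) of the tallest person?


Tallest: Dave at 190 cm

190


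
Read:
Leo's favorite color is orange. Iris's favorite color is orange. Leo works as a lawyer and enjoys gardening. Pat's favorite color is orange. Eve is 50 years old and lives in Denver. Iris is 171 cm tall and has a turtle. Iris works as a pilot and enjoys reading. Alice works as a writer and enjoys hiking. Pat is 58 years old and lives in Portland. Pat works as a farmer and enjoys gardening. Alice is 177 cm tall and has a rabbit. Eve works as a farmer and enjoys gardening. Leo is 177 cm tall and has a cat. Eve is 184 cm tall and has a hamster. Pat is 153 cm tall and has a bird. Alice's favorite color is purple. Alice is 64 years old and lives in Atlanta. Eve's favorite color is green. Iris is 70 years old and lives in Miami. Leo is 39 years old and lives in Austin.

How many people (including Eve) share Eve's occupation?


Eve is a farmer. Count = 2

2


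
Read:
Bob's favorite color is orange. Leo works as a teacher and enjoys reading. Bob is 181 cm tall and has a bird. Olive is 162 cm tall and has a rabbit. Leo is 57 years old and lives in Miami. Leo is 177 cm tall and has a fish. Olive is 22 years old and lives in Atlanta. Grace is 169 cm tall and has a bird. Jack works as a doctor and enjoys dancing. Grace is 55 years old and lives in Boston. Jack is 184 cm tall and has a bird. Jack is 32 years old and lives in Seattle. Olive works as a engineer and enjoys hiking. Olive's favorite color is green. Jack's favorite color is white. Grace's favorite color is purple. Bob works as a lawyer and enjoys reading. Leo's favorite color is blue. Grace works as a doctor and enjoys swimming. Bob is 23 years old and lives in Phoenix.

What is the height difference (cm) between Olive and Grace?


|162 - 169| = 7

7


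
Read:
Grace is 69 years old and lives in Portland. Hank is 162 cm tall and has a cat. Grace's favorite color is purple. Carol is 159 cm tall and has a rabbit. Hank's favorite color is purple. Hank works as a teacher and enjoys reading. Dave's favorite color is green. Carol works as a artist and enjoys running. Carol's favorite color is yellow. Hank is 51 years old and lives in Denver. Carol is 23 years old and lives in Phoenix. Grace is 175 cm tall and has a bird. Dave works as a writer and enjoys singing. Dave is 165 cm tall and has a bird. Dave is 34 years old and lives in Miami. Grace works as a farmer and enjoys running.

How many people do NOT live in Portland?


Not in Portland: 3

3


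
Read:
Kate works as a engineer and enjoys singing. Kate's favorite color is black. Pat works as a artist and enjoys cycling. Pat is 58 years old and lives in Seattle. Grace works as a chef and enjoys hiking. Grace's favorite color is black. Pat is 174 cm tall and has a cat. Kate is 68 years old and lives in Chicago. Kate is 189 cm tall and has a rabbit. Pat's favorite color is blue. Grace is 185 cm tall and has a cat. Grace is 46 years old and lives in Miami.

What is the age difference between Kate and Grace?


|68 - 46| = 22

22


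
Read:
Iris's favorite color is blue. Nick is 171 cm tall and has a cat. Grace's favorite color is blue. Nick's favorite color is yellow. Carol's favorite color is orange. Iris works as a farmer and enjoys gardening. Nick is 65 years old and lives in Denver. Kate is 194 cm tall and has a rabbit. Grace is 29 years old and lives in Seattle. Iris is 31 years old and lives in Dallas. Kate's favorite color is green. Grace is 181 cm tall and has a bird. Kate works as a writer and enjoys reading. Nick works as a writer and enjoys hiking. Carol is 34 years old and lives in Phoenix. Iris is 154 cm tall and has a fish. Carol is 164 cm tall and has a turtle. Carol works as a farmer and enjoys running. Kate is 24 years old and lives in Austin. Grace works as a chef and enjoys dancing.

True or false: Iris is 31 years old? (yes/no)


Iris is actually 31. yes

yes


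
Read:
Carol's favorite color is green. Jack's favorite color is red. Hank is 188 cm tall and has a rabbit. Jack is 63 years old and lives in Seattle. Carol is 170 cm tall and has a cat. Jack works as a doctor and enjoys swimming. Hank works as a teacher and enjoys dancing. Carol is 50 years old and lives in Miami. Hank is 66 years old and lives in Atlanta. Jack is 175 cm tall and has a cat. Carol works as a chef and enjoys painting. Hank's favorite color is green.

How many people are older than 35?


Filter: 3

3


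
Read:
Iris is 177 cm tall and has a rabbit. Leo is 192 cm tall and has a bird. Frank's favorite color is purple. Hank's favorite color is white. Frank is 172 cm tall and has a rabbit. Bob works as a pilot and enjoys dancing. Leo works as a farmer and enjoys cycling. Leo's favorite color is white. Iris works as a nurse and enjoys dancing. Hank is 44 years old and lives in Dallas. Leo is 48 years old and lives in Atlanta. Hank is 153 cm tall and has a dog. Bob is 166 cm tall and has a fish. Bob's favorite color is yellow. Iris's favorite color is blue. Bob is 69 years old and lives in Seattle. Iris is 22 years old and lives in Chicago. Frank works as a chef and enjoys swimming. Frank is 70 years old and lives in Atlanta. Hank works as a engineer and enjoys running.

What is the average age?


Sum=253, n=5, avg=50.6

50.6


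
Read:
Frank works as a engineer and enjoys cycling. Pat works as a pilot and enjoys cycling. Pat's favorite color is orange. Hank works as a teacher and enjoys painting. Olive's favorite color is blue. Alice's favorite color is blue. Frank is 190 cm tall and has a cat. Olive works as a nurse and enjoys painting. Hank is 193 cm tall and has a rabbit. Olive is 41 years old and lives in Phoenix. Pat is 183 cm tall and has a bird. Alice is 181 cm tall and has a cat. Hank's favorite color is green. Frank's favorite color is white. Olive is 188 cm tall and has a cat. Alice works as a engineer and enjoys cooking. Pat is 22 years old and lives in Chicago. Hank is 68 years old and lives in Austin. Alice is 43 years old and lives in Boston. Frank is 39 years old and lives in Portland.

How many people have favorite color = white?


Count: 1

1


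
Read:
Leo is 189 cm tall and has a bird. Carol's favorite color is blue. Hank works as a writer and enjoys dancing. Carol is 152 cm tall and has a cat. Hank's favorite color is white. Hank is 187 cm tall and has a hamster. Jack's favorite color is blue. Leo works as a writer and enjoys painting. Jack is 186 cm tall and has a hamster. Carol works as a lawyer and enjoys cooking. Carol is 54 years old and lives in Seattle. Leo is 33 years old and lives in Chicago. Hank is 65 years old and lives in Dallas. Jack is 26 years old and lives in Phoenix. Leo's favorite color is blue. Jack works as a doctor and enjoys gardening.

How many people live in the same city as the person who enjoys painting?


Person with hobby painting is Leo, city Chicago. Count = 1

1


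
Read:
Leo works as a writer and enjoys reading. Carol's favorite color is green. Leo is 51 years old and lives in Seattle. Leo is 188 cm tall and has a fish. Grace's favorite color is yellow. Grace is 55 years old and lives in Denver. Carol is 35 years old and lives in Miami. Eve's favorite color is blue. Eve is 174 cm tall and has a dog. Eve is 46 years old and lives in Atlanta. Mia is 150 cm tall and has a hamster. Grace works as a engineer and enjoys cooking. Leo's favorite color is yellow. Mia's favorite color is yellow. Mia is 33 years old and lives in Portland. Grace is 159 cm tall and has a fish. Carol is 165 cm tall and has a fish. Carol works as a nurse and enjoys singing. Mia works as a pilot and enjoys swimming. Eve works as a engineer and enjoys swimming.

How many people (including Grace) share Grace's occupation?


Grace is a engineer. Count = 2

2


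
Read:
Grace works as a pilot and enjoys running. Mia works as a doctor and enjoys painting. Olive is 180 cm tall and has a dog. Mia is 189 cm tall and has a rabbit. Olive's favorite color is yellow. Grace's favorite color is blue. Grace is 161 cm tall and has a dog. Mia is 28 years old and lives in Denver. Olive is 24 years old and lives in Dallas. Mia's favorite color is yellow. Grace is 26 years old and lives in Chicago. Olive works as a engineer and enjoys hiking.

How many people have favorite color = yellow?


Count: 2

2


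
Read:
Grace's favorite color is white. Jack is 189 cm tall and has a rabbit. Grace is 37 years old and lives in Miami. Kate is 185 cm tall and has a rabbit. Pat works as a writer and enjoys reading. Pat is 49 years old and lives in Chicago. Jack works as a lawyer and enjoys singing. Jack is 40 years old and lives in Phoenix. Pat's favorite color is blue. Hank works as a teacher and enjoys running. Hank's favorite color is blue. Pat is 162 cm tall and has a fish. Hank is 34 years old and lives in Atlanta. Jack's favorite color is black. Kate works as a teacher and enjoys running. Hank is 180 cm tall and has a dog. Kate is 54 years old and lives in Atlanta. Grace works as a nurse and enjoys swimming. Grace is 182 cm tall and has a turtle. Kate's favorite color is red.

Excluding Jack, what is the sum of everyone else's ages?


Sum (excluding Jack): 174

174


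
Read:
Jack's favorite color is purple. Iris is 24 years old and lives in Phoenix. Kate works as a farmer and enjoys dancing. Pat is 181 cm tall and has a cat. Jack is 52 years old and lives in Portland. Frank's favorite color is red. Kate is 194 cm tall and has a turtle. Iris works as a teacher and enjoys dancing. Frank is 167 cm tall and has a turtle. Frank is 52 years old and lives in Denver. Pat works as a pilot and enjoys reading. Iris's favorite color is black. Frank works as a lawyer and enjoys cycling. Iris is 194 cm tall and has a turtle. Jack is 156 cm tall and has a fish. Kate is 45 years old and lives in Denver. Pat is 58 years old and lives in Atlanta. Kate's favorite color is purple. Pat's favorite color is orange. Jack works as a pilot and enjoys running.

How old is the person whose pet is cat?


Person with pet=cat is Pat, age 58

58


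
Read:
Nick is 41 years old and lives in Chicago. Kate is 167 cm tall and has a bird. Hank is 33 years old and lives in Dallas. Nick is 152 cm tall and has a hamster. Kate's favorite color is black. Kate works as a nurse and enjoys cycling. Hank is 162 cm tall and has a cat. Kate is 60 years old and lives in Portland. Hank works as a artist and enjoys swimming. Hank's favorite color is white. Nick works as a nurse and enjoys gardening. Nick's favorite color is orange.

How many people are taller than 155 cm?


Taller than 155: 2

2


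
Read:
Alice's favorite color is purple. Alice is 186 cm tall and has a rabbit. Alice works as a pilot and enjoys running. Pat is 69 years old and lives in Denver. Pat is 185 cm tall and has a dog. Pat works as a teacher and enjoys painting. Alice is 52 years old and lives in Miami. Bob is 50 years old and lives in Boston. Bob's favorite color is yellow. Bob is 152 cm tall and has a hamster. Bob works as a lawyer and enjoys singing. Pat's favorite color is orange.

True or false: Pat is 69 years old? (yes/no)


Pat is actually 69. yes

yes


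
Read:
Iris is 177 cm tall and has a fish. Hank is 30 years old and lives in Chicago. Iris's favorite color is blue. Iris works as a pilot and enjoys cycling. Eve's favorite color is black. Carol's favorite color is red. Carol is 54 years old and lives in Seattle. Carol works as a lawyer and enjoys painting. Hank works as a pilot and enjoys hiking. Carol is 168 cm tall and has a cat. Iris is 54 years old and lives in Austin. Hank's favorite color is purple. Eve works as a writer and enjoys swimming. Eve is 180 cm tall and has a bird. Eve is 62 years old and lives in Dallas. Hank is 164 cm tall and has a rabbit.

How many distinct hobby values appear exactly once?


Unique hobby values: 4

4


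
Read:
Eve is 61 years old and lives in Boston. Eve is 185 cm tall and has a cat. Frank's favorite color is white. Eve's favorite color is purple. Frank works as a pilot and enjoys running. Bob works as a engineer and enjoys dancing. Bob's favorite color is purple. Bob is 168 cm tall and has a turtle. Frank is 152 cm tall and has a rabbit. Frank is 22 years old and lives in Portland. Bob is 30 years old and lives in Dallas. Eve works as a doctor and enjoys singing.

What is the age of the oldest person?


Oldest: Eve at 61

61


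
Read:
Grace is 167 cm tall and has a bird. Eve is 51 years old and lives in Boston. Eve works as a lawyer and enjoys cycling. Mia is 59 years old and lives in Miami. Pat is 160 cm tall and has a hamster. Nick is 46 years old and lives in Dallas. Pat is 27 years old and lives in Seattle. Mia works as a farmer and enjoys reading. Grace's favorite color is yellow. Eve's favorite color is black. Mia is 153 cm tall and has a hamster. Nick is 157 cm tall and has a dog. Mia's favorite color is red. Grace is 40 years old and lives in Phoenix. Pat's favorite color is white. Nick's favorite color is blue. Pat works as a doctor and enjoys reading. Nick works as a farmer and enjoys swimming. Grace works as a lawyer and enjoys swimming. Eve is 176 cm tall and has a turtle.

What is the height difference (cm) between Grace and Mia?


|167 - 153| = 14

14


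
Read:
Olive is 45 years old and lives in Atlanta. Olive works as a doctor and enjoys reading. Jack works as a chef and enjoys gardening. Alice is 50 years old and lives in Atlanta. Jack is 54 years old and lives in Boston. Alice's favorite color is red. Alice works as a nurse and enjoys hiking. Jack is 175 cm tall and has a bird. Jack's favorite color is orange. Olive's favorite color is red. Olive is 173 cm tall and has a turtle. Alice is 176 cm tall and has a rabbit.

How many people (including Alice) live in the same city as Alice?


Alice lives in Atlanta. Count = 2

2


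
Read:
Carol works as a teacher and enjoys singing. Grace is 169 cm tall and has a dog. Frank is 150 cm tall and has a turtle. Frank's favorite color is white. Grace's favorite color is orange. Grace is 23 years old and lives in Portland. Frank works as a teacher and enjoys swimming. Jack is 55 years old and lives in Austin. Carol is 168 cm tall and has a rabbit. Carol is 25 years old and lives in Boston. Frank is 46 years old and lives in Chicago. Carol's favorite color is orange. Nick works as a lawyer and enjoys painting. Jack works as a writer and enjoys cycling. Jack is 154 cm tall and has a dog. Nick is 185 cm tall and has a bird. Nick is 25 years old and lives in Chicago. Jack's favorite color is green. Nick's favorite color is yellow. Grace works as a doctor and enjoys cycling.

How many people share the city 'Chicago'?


Count: 2

2


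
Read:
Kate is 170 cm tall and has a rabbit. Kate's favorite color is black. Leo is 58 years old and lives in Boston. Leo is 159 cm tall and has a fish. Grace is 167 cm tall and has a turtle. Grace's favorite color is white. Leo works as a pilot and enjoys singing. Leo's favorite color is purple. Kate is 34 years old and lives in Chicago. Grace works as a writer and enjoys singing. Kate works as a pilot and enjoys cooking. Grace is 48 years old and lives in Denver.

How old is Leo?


Leo is 58 years old

58


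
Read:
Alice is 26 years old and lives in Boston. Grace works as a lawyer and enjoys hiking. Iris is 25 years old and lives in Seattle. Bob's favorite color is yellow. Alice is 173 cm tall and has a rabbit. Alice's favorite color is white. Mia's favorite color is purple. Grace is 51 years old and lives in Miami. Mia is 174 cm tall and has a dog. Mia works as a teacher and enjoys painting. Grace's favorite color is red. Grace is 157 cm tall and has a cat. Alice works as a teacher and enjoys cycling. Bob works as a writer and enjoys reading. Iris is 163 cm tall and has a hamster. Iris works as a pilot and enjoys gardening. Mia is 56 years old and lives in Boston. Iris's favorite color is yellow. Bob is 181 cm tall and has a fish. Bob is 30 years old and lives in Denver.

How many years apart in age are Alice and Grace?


26 vs 51, diff = 25

25


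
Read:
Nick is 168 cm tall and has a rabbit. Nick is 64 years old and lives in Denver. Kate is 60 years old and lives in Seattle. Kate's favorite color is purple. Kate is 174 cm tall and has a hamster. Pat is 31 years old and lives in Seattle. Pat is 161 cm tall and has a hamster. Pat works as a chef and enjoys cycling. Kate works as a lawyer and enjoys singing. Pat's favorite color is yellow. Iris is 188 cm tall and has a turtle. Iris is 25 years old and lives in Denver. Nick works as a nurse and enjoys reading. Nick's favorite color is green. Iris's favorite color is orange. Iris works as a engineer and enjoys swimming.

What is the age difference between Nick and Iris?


|64 - 25| = 39

39


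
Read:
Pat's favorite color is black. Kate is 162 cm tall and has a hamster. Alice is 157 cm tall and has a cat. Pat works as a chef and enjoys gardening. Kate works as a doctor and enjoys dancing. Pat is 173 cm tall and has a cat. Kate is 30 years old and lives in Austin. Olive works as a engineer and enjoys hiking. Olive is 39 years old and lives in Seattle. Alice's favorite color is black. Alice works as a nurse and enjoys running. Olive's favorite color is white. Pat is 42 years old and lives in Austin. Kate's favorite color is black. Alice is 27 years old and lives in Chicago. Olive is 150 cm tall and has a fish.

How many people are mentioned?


People: Olive, Pat, Alice, Kate. Count = 4

4


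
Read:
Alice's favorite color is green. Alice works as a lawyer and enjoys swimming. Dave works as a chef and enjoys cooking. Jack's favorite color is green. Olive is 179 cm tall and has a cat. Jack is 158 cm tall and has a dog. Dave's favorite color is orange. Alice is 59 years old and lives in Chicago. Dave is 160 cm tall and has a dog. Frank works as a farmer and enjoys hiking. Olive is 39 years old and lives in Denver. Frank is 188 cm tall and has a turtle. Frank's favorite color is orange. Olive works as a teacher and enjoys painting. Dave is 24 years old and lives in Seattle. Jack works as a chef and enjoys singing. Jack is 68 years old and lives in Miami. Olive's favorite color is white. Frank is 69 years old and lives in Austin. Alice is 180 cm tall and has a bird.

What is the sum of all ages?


69+24+68+39+59 = 259

259


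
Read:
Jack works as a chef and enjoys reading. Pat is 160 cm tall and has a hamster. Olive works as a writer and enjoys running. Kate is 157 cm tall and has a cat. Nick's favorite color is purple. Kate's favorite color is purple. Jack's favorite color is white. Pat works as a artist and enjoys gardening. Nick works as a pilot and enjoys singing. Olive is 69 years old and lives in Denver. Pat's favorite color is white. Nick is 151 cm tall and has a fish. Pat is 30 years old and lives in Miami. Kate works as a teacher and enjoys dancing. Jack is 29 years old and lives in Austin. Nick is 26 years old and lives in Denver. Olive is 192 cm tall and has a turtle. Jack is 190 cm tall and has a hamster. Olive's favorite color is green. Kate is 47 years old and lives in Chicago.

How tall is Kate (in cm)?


Kate is 157 cm tall

157


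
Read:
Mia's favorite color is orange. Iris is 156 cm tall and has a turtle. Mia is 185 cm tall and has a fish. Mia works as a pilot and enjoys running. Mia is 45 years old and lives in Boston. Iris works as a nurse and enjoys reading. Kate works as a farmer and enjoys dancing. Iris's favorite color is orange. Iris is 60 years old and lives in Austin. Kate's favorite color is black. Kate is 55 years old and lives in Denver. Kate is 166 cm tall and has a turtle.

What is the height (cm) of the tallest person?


Tallest: Mia at 185 cm

185


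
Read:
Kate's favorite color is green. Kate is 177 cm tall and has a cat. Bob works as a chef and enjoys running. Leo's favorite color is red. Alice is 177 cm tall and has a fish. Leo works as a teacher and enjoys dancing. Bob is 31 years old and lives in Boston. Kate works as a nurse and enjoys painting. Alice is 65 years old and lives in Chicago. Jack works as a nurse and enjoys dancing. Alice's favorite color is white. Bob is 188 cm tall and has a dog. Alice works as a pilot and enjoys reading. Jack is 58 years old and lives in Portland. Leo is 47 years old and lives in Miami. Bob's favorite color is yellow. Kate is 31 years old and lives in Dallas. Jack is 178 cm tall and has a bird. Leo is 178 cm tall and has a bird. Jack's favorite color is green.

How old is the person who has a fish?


Person with fish is Alice, age 65

65


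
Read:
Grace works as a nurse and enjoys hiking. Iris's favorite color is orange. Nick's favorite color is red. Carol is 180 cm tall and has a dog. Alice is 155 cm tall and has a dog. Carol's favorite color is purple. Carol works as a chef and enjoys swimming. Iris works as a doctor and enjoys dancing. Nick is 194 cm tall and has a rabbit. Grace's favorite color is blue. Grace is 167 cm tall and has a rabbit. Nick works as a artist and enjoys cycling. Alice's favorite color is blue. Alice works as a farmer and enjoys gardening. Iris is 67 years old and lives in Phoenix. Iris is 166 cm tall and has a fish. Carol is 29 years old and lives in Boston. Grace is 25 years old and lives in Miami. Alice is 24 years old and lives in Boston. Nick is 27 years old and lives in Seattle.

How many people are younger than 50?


Filter: 4

4


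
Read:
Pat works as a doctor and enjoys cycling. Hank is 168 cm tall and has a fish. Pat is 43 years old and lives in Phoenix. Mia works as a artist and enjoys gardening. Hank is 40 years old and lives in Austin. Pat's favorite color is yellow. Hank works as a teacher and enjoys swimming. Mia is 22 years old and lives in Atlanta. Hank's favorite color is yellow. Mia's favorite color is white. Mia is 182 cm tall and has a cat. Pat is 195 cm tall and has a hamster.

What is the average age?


Sum=105, n=3, avg=35

35


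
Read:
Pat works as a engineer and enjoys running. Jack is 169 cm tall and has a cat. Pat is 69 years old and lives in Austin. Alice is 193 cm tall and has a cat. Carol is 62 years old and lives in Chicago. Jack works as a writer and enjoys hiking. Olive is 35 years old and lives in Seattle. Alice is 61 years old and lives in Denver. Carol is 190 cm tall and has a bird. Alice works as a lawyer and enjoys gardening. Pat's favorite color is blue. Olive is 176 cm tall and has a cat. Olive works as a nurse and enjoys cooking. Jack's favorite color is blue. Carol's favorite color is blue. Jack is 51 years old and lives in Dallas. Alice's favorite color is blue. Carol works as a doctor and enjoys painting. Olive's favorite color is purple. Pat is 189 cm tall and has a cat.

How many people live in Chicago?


Count in Chicago: 1

1


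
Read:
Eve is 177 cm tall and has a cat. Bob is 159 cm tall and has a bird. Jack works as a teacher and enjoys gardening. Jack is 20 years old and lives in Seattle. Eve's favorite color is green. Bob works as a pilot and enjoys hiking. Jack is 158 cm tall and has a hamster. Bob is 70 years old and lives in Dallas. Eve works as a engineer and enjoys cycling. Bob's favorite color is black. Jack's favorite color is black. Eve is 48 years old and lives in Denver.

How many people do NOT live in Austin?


Not in Austin: 3

3
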